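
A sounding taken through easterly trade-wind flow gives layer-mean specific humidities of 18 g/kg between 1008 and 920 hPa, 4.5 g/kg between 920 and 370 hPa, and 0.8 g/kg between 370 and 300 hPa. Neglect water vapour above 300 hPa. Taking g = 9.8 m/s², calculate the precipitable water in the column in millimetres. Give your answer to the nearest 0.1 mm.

PW ≈ 42.0 mm

Precipitable water is the column-integrated vapour mass per unit area: PW = (1/g) Σ q̄ Δp, with q in kg/kg and Δp in Pa (1 kg/m² of water = 1 mm).
Layer 1008–920 hPa: Δp = 88 hPa = 8800 Pa, q̄ = 0.018 kg/kg → 0.018 × 8800 / 9.8 = 16.16 mm
Layer 920–370 hPa: Δp = 550 hPa = 55000 Pa, q̄ = 0.0045 kg/kg → 0.0045 × 55000 / 9.8 = 25.26 mm
Layer 370–300 hPa: Δp = 70 hPa = 7000 Pa, q̄ = 0.0008 kg/kg → 0.0008 × 7000 / 9.8 = 0.57 mm
PW = 16.16 + 25.26 + 0.57 = 41.99 ≈ 42.0 mm.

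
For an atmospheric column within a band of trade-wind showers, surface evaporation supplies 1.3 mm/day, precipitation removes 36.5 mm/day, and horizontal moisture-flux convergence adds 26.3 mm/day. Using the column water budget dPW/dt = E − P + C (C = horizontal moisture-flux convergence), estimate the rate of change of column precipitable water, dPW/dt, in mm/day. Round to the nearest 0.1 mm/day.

dPW/dt = E − P + C = 1.3 − 36.5 + (26.3) = -8.9 mm/day.

dPW/dt ≈ -8.9 mm/day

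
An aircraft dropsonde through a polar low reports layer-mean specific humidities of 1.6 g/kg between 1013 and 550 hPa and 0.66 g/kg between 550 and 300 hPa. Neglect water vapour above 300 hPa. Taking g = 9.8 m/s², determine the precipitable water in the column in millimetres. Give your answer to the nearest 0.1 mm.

Precipitable water is the column-integrated vapour mass per unit area: PW = (1/g) Σ q̄ Δp, with q in kg/kg and Δp in Pa (1 kg/m² of water = 1 mm).
Layer 1013–550 hPa: Δp = 463 hPa = 46300 Pa, q̄ = 0.0016 kg/kg → 0.0016 × 46300 / 9.8 = 7.56 mm
Layer 550–300 hPa: Δp = 250 hPa = 25000 Pa, q̄ = 0.00066 kg/kg → 0.00066 × 25000 / 9.8 = 1.68 mm
PW = 7.56 + 1.68 = 9.24 ≈ 9.2 mm.

PW ≈ 9.2 mm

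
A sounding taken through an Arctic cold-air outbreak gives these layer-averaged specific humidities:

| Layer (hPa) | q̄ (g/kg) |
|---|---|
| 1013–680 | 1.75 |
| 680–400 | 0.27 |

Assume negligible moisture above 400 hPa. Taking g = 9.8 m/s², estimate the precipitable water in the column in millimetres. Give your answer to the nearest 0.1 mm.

Precipitable water is the column-integrated vapour mass per unit area: PW = (1/g) Σ q̄ Δp, with q in kg/kg and Δp in Pa (1 kg/m² of water = 1 mm).
Layer 1013–680 hPa: Δp = 333 hPa = 33300 Pa, q̄ = 0.00175 kg/kg → 0.00175 × 33300 / 9.8 = 5.95 mm
Layer 680–400 hPa: Δp = 280 hPa = 28000 Pa, q̄ = 0.00027 kg/kg → 0.00027 × 28000 / 9.8 = 0.77 mm
PW = 5.95 + 0.77 = 6.72 ≈ 6.7 mm.

PW ≈ 6.7 mm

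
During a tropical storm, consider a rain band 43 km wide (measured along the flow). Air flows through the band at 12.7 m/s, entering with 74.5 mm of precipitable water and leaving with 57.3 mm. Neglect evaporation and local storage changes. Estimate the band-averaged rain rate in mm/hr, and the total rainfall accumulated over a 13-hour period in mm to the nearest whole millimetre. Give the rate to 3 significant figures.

R ≈ 18.3 mm/hr; total ≈ 238 mm

Column moisture flux per unit crosswind length is F = V × PW.
Inflow: F_in = 12.7 × 74.5 = 946.15 mm·m/s
Outflow: F_out = 12.7 × 57.3 = 727.71 mm·m/s
Steady-state rate R = (F_in − F_out)/L = (946.15 − 727.71) / 43000 m = 5.080e-03 mm/s.
R = 5.080e-03 × 3600 = 18.3 mm/hr.
Over 13 h: total = 18.3 × 13 = 237.9 ≈ 238 mm.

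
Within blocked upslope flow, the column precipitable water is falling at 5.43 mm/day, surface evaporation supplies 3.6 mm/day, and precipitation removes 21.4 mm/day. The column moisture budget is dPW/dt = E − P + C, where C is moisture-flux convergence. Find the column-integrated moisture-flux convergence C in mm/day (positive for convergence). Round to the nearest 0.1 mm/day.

dPW/dt = -5.43 mm/day.
C = dPW/dt − E + P = (-5.43) − 3.6 + 21.4 = 12.4 mm/day.

C ≈ 12.4 mm/day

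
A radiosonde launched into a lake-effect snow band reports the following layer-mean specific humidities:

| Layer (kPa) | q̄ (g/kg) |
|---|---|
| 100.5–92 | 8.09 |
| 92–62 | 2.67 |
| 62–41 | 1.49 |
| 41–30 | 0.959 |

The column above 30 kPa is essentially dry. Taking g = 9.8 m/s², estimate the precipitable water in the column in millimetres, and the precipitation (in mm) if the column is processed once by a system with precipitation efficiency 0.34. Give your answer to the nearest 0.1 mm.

PW ≈ 19.5 mm; precipitation ≈ 6.6 mm

Precipitable water is the column-integrated vapour mass per unit area: PW = (1/g) Σ q̄ Δp, with q in kg/kg and Δp in Pa (1 kg/m² of water = 1 mm).
Layer 100.5–92 kPa: Δp = 85 hPa = 8500 Pa, q̄ = 0.00809 kg/kg → 0.00809 × 8500 / 9.8 = 7.02 mm
Layer 92–62 kPa: Δp = 300 hPa = 30000 Pa, q̄ = 0.00267 kg/kg → 0.00267 × 30000 / 9.8 = 8.17 mm
Layer 62–41 kPa: Δp = 210 hPa = 21000 Pa, q̄ = 0.00149 kg/kg → 0.00149 × 21000 / 9.8 = 3.19 mm
Layer 41–30 kPa: Δp = 110 hPa = 11000 Pa, q̄ = 0.000959 kg/kg → 0.000959 × 11000 / 9.8 = 1.08 mm
PW = 7.02 + 8.17 + 3.19 + 1.08 = 19.46 ≈ 19.5 mm.
Precipitation = ε × PW = 0.34 × 19.5 = 6.6 mm.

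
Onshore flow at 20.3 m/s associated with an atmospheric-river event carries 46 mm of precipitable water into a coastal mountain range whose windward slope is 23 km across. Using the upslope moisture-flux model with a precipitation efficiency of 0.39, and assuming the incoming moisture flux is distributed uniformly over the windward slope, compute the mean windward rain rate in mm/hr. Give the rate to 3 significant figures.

R ≈ 57.0 mm/hr

Incoming column moisture flux per unit ridge length: F = V × PW = 20.3 × 46 = 933.8 mm·m/s.
Spread over the 23 km slope with efficiency ε = 0.39: R = ε·F/W = 0.39 × 933.8 / 23000 m = 1.583e-02 mm/s.
R = 1.583e-02 × 3600 = 57.0 mm/hr.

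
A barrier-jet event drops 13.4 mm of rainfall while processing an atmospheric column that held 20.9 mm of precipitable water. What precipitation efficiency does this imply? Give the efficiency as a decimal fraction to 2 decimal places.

ε = rainfall / PW = 13.4 / 20.9 = 0.64.

ε ≈ 0.64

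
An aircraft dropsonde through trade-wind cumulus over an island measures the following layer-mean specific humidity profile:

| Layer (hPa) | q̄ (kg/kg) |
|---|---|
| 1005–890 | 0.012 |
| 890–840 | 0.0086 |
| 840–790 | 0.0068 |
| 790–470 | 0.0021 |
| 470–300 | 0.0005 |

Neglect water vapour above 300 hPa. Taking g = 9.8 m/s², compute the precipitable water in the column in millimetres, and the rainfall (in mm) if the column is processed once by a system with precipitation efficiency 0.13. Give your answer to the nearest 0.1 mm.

PW ≈ 29.7 mm; rainfall ≈ 3.9 mm

Precipitable water is the column-integrated vapour mass per unit area: PW = (1/g) Σ q̄ Δp, with q in kg/kg and Δp in Pa (1 kg/m² of water = 1 mm).
Layer 1005–890 hPa: Δp = 115 hPa = 11500 Pa, q̄ = 0.012 kg/kg → 0.012 × 11500 / 9.8 = 14.08 mm
Layer 890–840 hPa: Δp = 50 hPa = 5000 Pa, q̄ = 0.0086 kg/kg → 0.0086 × 5000 / 9.8 = 4.39 mm
Layer 840–790 hPa: Δp = 50 hPa = 5000 Pa, q̄ = 0.0068 kg/kg → 0.0068 × 5000 / 9.8 = 3.47 mm
Layer 790–470 hPa: Δp = 320 hPa = 32000 Pa, q̄ = 0.0021 kg/kg → 0.0021 × 32000 / 9.8 = 6.86 mm
Layer 470–300 hPa: Δp = 170 hPa = 17000 Pa, q̄ = 0.0005 kg/kg → 0.0005 × 17000 / 9.8 = 0.87 mm
PW = 14.08 + 4.39 + 3.47 + 6.86 + 0.87 = 29.67 ≈ 29.7 mm.
Rainfall = ε × PW = 0.13 × 29.7 = 3.9 mm.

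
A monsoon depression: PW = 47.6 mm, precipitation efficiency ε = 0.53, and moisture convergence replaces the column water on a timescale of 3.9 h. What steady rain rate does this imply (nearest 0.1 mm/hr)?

R ≈ 6.5 mm/hr

Each overturning extracts ε × PW = 0.53 × 47.6 = 25.228 mm.
Rate = ε·PW / τ = 25.228 / 3.9 h = 6.5 mm/hr.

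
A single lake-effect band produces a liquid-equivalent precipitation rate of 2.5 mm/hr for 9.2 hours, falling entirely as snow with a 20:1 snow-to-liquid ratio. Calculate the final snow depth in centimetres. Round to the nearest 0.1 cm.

Liquid-equivalent depth = 2.5 × 9.2 = 23 mm.
Snow depth = 23 mm × 20 = 460 mm = 46.0 cm.

snow depth ≈ 46.0 cm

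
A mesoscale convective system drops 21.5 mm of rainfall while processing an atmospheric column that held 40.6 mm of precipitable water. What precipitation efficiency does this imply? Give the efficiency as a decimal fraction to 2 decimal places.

ε ≈ 0.53

ε = rainfall / PW = 21.5 / 40.6 = 0.53.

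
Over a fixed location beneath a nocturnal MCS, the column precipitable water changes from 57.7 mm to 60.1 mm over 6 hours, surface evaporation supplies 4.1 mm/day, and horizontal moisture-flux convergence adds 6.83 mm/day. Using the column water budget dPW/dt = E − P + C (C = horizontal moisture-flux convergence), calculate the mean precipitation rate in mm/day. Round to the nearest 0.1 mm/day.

dPW/dt = (60.1 − 57.7) mm / (6/24 day) = +9.600 mm/day.
P = E + C − dPW/dt = 4.1 + (6.83) − (+9.600) = 1.3 mm/day.

P ≈ 1.3 mm/day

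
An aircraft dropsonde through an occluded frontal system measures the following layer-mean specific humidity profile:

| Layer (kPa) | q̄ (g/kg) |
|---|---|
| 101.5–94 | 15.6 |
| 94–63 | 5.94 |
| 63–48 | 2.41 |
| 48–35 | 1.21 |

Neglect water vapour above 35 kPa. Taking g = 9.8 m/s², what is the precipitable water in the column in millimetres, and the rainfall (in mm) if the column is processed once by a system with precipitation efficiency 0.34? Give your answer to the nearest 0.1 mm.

PW ≈ 36.0 mm; rainfall ≈ 12.2 mm

Precipitable water is the column-integrated vapour mass per unit area: PW = (1/g) Σ q̄ Δp, with q in kg/kg and Δp in Pa (1 kg/m² of water = 1 mm).
Layer 101.5–94 kPa: Δp = 75 hPa = 7500 Pa, q̄ = 0.0156 kg/kg → 0.0156 × 7500 / 9.8 = 11.94 mm
Layer 94–63 kPa: Δp = 310 hPa = 31000 Pa, q̄ = 0.00594 kg/kg → 0.00594 × 31000 / 9.8 = 18.79 mm
Layer 63–48 kPa: Δp = 150 hPa = 15000 Pa, q̄ = 0.00241 kg/kg → 0.00241 × 15000 / 9.8 = 3.69 mm
Layer 48–35 kPa: Δp = 130 hPa = 13000 Pa, q̄ = 0.00121 kg/kg → 0.00121 × 13000 / 9.8 = 1.61 mm
PW = 11.94 + 18.79 + 3.69 + 1.61 = 36.03 ≈ 36.0 mm.
Rainfall = ε × PW = 0.34 × 36.0 = 12.2 mm.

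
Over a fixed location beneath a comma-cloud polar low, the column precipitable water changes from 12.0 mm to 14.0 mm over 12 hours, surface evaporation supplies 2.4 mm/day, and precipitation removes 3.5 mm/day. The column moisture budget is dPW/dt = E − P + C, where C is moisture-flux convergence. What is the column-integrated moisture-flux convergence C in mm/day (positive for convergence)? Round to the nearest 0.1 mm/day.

dPW/dt = (14.0 − 12.0) mm / (12/24 day) = +4.000 mm/day.
C = dPW/dt − E + P = (+4.000) − 2.4 + 3.5 = 5.1 mm/day.

C ≈ 5.1 mm/day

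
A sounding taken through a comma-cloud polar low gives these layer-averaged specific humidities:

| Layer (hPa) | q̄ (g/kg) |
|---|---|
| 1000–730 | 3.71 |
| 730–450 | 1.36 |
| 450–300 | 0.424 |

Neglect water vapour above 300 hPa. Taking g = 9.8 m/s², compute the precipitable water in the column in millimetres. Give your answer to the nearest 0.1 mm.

PW ≈ 14.8 mm

Precipitable water is the column-integrated vapour mass per unit area: PW = (1/g) Σ q̄ Δp, with q in kg/kg and Δp in Pa (1 kg/m² of water = 1 mm).
Layer 1000–730 hPa: Δp = 270 hPa = 27000 Pa, q̄ = 0.00371 kg/kg → 0.00371 × 27000 / 9.8 = 10.22 mm
Layer 730–450 hPa: Δp = 280 hPa = 28000 Pa, q̄ = 0.00136 kg/kg → 0.00136 × 28000 / 9.8 = 3.89 mm
Layer 450–300 hPa: Δp = 150 hPa = 15000 Pa, q̄ = 0.000424 kg/kg → 0.000424 × 15000 / 9.8 = 0.65 mm
PW = 10.22 + 3.89 + 0.65 = 14.76 ≈ 14.8 mm.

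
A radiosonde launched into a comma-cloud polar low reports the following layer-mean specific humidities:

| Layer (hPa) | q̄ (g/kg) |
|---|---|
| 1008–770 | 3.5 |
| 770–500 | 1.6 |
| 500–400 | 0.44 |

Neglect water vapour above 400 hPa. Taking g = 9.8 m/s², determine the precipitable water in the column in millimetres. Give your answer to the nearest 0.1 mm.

Precipitable water is the column-integrated vapour mass per unit area: PW = (1/g) Σ q̄ Δp, with q in kg/kg and Δp in Pa (1 kg/m² of water = 1 mm).
Layer 1008–770 hPa: Δp = 238 hPa = 23800 Pa, q̄ = 0.0035 kg/kg → 0.0035 × 23800 / 9.8 = 8.50 mm
Layer 770–500 hPa: Δp = 270 hPa = 27000 Pa, q̄ = 0.0016 kg/kg → 0.0016 × 27000 / 9.8 = 4.41 mm
Layer 500–400 hPa: Δp = 100 hPa = 10000 Pa, q̄ = 0.00044 kg/kg → 0.00044 × 10000 / 9.8 = 0.45 mm
PW = 8.50 + 4.41 + 0.45 = 13.36 ≈ 13.4 mm.

PW ≈ 13.4 mm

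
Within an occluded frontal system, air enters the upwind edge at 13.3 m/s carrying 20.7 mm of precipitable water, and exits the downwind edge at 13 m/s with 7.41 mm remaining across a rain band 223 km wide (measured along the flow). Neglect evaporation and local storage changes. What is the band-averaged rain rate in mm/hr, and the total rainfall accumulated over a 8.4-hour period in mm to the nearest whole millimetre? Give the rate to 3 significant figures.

R ≈ 2.89 mm/hr; total ≈ 24 mm

Column moisture flux per unit crosswind length is F = V × PW.
Inflow: F_in = 13.3 × 20.7 = 275.31 mm·m/s
Outflow: F_out = 13 × 7.41 = 96.33 mm·m/s
Steady-state rate R = (F_in − F_out)/L = (275.31 − 96.33) / 223000 m = 8.026e-04 mm/s.
R = 8.026e-04 × 3600 = 2.89 mm/hr.
Over 8.4 h: total = 2.89 × 8.4 = 24.276 ≈ 24 mm.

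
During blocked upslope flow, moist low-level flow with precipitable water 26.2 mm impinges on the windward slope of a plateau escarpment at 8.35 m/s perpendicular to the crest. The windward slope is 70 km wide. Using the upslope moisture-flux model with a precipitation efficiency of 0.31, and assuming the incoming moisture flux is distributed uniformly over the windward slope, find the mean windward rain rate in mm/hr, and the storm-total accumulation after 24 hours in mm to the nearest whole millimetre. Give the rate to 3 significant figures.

Incoming column moisture flux per unit ridge length: F = V × PW = 8.35 × 26.2 = 218.77 mm·m/s.
Spread over the 70 km slope with efficiency ε = 0.31: R = ε·F/W = 0.31 × 218.77 / 70000 m = 9.688e-04 mm/s.
R = 9.688e-04 × 3600 = 3.49 mm/hr.
Over 24 h: total = 3.49 × 24 = 83.76 ≈ 84 mm.

R ≈ 3.49 mm/hr; total ≈ 84 mm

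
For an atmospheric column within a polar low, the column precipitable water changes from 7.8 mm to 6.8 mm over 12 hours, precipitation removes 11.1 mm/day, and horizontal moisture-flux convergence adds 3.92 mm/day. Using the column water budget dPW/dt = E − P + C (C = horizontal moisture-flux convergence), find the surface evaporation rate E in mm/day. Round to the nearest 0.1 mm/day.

E ≈ 5.2 mm/day

dPW/dt = (6.8 − 7.8) mm / (12/24 day) = -2.000 mm/day.
E = dPW/dt + P − C = (-2.000) + 11.1 − (3.92) = 5.2 mm/day.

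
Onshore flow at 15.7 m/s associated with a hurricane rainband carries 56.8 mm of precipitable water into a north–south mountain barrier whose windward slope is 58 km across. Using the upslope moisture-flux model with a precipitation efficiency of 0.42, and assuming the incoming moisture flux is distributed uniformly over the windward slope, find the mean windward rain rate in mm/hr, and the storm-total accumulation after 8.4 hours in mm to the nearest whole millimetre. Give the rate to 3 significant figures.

R ≈ 23.2 mm/hr; total ≈ 195 mm

Incoming column moisture flux per unit ridge length: F = V × PW = 15.7 × 56.8 = 891.76 mm·m/s.
Spread over the 58 km slope with efficiency ε = 0.42: R = ε·F/W = 0.42 × 891.76 / 58000 m = 6.458e-03 mm/s.
R = 6.458e-03 × 3600 = 23.2 mm/hr.
Over 8.4 h: total = 23.2 × 8.4 = 194.88 ≈ 195 mm.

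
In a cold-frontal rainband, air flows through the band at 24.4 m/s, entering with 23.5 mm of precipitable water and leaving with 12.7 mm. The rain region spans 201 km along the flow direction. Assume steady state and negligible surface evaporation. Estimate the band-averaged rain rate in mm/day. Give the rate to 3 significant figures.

R ≈ 113 mm/day

Column moisture flux per unit crosswind length is F = V × PW.
Inflow: F_in = 24.4 × 23.5 = 573.4 mm·m/s
Outflow: F_out = 24.4 × 12.7 = 309.88 mm·m/s
Steady-state rate R = (F_in − F_out)/L = (573.4 − 309.88) / 201000 m = 1.311e-03 mm/s.
R = 1.311e-03 × 3600 × 24 = 113 mm/day.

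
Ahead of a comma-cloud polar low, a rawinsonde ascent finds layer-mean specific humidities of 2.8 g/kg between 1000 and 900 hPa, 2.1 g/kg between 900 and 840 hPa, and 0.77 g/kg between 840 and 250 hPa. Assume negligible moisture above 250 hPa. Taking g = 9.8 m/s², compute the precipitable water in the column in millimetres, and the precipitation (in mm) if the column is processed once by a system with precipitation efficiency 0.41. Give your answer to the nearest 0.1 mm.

PW ≈ 8.8 mm; precipitation ≈ 3.6 mm

Precipitable water is the column-integrated vapour mass per unit area: PW = (1/g) Σ q̄ Δp, with q in kg/kg and Δp in Pa (1 kg/m² of water = 1 mm).
Layer 1000–900 hPa: Δp = 100 hPa = 10000 Pa, q̄ = 0.0028 kg/kg → 0.0028 × 10000 / 9.8 = 2.86 mm
Layer 900–840 hPa: Δp = 60 hPa = 6000 Pa, q̄ = 0.0021 kg/kg → 0.0021 × 6000 / 9.8 = 1.29 mm
Layer 840–250 hPa: Δp = 590 hPa = 59000 Pa, q̄ = 0.00077 kg/kg → 0.00077 × 59000 / 9.8 = 4.64 mm
PW = 2.86 + 1.29 + 4.64 = 8.79 ≈ 8.8 mm.
Precipitation = ε × PW = 0.41 × 8.8 = 3.6 mm.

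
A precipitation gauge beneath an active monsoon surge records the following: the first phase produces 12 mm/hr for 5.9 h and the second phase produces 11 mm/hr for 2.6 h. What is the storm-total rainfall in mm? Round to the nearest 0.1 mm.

total ≈ 99.4 mm

Total = Σ Rᵢ Δtᵢ = 12 × 5.9 + 11 × 2.6
      = 70.8 + 28.6 = 99.4 mm.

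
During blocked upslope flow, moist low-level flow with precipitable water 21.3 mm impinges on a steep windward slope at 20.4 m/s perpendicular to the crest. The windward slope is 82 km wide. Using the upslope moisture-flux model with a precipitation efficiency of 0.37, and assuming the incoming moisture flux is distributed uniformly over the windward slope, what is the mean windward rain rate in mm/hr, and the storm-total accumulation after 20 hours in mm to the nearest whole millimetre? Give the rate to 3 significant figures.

Incoming column moisture flux per unit ridge length: F = V × PW = 20.4 × 21.3 = 434.52 mm·m/s.
Spread over the 82 km slope with efficiency ε = 0.37: R = ε·F/W = 0.37 × 434.52 / 82000 m = 1.961e-03 mm/s.
R = 1.961e-03 × 3600 = 7.06 mm/hr.
Over 20 h: total = 7.06 × 20 = 141.2 ≈ 141 mm.

R ≈ 7.06 mm/hr; total ≈ 141 mm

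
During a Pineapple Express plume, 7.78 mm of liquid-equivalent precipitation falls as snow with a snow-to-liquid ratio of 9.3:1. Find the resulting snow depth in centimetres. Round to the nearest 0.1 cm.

snow depth ≈ 7.2 cm

Snow depth = liquid × ratio = 7.78 mm × 9.3 = 72.354 mm = 7.2 cm.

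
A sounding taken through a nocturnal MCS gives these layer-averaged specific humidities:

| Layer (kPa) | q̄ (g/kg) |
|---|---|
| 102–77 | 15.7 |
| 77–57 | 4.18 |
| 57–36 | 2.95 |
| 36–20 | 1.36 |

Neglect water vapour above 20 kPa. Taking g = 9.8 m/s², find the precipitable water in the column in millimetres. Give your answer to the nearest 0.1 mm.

PW ≈ 57.1 mm

Precipitable water is the column-integrated vapour mass per unit area: PW = (1/g) Σ q̄ Δp, with q in kg/kg and Δp in Pa (1 kg/m² of water = 1 mm).
Layer 102–77 kPa: Δp = 250 hPa = 25000 Pa, q̄ = 0.0157 kg/kg → 0.0157 × 25000 / 9.8 = 40.05 mm
Layer 77–57 kPa: Δp = 200 hPa = 20000 Pa, q̄ = 0.00418 kg/kg → 0.00418 × 20000 / 9.8 = 8.53 mm
Layer 57–36 kPa: Δp = 210 hPa = 21000 Pa, q̄ = 0.00295 kg/kg → 0.00295 × 21000 / 9.8 = 6.32 mm
Layer 36–20 kPa: Δp = 160 hPa = 16000 Pa, q̄ = 0.00136 kg/kg → 0.00136 × 16000 / 9.8 = 2.22 mm
PW = 40.05 + 8.53 + 6.32 + 2.22 = 57.12 ≈ 57.1 mm.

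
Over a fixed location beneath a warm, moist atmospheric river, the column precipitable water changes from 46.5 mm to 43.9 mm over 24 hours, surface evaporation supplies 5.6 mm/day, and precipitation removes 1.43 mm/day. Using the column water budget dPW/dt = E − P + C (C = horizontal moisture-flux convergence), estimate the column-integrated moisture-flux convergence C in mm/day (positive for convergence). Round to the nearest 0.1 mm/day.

C ≈ -6.8 mm/day

dPW/dt = (43.9 − 46.5) mm / (24/24 day) = -2.600 mm/day.
C = dPW/dt − E + P = (-2.600) − 5.6 + 1.43 = -6.8 mm/day.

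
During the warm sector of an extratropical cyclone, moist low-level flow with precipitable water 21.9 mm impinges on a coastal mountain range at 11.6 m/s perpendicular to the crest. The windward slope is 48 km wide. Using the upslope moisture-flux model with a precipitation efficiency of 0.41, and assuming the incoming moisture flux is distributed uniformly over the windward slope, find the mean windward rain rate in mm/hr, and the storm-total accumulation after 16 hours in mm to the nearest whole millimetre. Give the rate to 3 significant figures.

R ≈ 7.81 mm/hr; total ≈ 125 mm

Incoming column moisture flux per unit ridge length: F = V × PW = 11.6 × 21.9 = 254.04 mm·m/s.
Spread over the 48 km slope with efficiency ε = 0.41: R = ε·F/W = 0.41 × 254.04 / 48000 m = 2.170e-03 mm/s.
R = 2.170e-03 × 3600 = 7.81 mm/hr.
Over 16 h: total = 7.81 × 16 = 124.96 ≈ 125 mm.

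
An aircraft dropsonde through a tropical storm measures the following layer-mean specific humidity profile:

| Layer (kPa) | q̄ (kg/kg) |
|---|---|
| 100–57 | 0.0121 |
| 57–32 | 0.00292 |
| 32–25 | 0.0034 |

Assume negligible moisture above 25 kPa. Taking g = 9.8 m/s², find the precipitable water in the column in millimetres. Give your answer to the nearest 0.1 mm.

PW ≈ 63.0 mm

Precipitable water is the column-integrated vapour mass per unit area: PW = (1/g) Σ q̄ Δp, with q in kg/kg and Δp in Pa (1 kg/m² of water = 1 mm).
Layer 100–57 kPa: Δp = 430 hPa = 43000 Pa, q̄ = 0.0121 kg/kg → 0.0121 × 43000 / 9.8 = 53.09 mm
Layer 57–32 kPa: Δp = 250 hPa = 25000 Pa, q̄ = 0.00292 kg/kg → 0.00292 × 25000 / 9.8 = 7.45 mm
Layer 32–25 kPa: Δp = 70 hPa = 7000 Pa, q̄ = 0.0034 kg/kg → 0.0034 × 7000 / 9.8 = 2.43 mm
PW = 53.09 + 7.45 + 2.43 = 62.97 ≈ 63.0 mm.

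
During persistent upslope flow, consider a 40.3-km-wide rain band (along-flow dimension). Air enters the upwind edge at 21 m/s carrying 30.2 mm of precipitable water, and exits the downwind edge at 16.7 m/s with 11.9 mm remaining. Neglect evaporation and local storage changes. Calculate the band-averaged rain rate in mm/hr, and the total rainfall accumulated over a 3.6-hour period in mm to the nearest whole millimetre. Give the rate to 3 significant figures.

Column moisture flux per unit crosswind length is F = V × PW.
Inflow: F_in = 21 × 30.2 = 634.2 mm·m/s
Outflow: F_out = 16.7 × 11.9 = 198.73 mm·m/s
Steady-state rate R = (F_in − F_out)/L = (634.2 − 198.73) / 40300 m = 1.081e-02 mm/s.
R = 1.081e-02 × 3600 = 38.9 mm/hr.
Over 3.6 h: total = 38.9 × 3.6 = 140.04 ≈ 140 mm.

R ≈ 38.9 mm/hr; total ≈ 140 mm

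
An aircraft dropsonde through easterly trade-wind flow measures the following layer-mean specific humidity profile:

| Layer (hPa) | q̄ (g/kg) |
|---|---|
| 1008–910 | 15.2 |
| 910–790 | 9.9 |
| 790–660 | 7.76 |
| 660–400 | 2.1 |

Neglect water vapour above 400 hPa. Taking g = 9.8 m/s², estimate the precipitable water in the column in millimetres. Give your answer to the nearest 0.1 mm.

PW ≈ 43.2 mm

Precipitable water is the column-integrated vapour mass per unit area: PW = (1/g) Σ q̄ Δp, with q in kg/kg and Δp in Pa (1 kg/m² of water = 1 mm).
Layer 1008–910 hPa: Δp = 98 hPa = 9800 Pa, q̄ = 0.0152 kg/kg → 0.0152 × 9800 / 9.8 = 15.20 mm
Layer 910–790 hPa: Δp = 120 hPa = 12000 Pa, q̄ = 0.0099 kg/kg → 0.0099 × 12000 / 9.8 = 12.12 mm
Layer 790–660 hPa: Δp = 130 hPa = 13000 Pa, q̄ = 0.00776 kg/kg → 0.00776 × 13000 / 9.8 = 10.29 mm
Layer 660–400 hPa: Δp = 260 hPa = 26000 Pa, q̄ = 0.0021 kg/kg → 0.0021 × 26000 / 9.8 = 5.57 mm
PW = 15.20 + 12.12 + 10.29 + 5.57 = 43.18 ≈ 43.2 mm.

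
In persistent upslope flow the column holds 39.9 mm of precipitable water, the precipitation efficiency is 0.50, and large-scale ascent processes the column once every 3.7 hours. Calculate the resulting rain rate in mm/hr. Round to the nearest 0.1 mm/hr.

Each overturning extracts ε × PW = 0.50 × 39.9 = 19.95 mm.
Rate = ε·PW / τ = 19.95 / 3.7 h = 5.4 mm/hr.

R ≈ 5.4 mm/hr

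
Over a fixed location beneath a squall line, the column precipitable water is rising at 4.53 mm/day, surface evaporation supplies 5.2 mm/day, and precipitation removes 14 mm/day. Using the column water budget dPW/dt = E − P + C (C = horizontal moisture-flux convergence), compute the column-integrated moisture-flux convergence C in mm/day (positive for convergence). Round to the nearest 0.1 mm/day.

dPW/dt = +4.53 mm/day.
C = dPW/dt − E + P = (+4.53) − 5.2 + 14 = 13.3 mm/day.

C ≈ 13.3 mm/day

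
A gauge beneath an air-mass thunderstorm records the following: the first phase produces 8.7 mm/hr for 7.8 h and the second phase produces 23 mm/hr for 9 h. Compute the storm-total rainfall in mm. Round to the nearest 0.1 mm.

total ≈ 274.9 mm

Total = Σ Rᵢ Δtᵢ = 8.7 × 7.8 + 23 × 9
      = 67.86 + 207 = 274.9 mm.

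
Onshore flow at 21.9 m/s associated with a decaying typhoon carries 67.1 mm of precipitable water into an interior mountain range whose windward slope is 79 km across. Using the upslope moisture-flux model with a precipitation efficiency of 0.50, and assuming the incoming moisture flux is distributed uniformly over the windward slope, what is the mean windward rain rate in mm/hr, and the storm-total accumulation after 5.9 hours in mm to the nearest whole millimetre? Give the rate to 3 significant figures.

Incoming column moisture flux per unit ridge length: F = V × PW = 21.9 × 67.1 = 1469.49 mm·m/s.
Spread over the 79 km slope with efficiency ε = 0.50: R = ε·F/W = 0.50 × 1469.49 / 79000 m = 9.301e-03 mm/s.
R = 9.301e-03 × 3600 = 33.5 mm/hr.
Over 5.9 h: total = 33.5 × 5.9 = 197.65 ≈ 198 mm.

R ≈ 33.5 mm/hr; total ≈ 198 mm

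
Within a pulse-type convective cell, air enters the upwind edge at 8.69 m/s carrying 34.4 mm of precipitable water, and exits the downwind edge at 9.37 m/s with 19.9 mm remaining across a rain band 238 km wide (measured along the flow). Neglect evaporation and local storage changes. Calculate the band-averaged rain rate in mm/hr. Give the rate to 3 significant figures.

R ≈ 1.70 mm/hr

Column moisture flux per unit crosswind length is F = V × PW.
Inflow: F_in = 8.69 × 34.4 = 298.936 mm·m/s
Outflow: F_out = 9.37 × 19.9 = 186.463 mm·m/s
Steady-state rate R = (F_in − F_out)/L = (298.936 − 186.463) / 238000 m = 4.726e-04 mm/s.
R = 4.726e-04 × 3600 = 1.70 mm/hr.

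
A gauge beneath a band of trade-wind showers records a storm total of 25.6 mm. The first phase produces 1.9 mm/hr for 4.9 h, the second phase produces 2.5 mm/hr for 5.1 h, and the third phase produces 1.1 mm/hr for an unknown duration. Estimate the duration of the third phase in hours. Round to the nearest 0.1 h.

duration ≈ 3.2 h

Known phases: 1.9 × 4.9 + 2.5 × 5.1 = 9.31 + 12.75 = 22.06 mm.
Remaining depth = 25.6 − 22.06 = 3.54 mm.
Duration = 3.54 / 1.1 = 3.2 h.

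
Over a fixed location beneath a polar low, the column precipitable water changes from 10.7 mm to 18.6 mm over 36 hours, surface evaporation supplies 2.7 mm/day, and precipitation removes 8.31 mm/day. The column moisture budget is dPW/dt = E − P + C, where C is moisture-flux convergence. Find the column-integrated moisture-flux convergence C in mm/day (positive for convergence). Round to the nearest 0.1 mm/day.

dPW/dt = (18.6 − 10.7) mm / (36/24 day) = +5.267 mm/day.
C = dPW/dt − E + P = (+5.267) − 2.7 + 8.31 = 10.9 mm/day.

C ≈ 10.9 mm/day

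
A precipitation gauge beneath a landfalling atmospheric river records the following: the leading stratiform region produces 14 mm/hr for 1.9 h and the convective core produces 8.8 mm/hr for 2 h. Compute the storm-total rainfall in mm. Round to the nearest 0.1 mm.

total ≈ 44.2 mm

Total = Σ Rᵢ Δtᵢ = 14 × 1.9 + 8.8 × 2
      = 26.6 + 17.6 = 44.2 mm.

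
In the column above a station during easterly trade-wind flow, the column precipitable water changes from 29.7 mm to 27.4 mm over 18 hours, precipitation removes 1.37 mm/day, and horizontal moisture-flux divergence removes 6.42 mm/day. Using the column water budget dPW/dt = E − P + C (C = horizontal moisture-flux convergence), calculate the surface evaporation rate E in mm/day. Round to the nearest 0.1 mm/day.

dPW/dt = (27.4 − 29.7) mm / (18/24 day) = -3.067 mm/day.
E = dPW/dt + P − C = (-3.067) + 1.37 − (-6.42) = 4.7 mm/day.

E ≈ 4.7 mm/day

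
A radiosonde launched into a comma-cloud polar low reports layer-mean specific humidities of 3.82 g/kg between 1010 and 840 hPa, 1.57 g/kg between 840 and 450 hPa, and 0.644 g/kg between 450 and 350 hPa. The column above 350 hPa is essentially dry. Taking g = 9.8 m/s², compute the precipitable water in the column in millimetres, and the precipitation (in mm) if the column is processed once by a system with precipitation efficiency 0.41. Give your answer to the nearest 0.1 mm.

PW ≈ 13.5 mm; precipitation ≈ 5.5 mm

Precipitable water is the column-integrated vapour mass per unit area: PW = (1/g) Σ q̄ Δp, with q in kg/kg and Δp in Pa (1 kg/m² of water = 1 mm).
Layer 1010–840 hPa: Δp = 170 hPa = 17000 Pa, q̄ = 0.00382 kg/kg → 0.00382 × 17000 / 9.8 = 6.63 mm
Layer 840–450 hPa: Δp = 390 hPa = 39000 Pa, q̄ = 0.00157 kg/kg → 0.00157 × 39000 / 9.8 = 6.25 mm
Layer 450–350 hPa: Δp = 100 hPa = 10000 Pa, q̄ = 0.000644 kg/kg → 0.000644 × 10000 / 9.8 = 0.66 mm
PW = 6.63 + 6.25 + 0.66 = 13.54 ≈ 13.5 mm.
Precipitation = ε × PW = 0.41 × 13.5 = 5.5 mm.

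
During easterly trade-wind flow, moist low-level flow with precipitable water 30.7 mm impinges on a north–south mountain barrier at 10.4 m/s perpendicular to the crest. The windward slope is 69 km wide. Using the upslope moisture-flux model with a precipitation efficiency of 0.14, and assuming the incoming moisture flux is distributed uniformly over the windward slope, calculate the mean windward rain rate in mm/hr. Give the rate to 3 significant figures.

R ≈ 2.33 mm/hr

Incoming column moisture flux per unit ridge length: F = V × PW = 10.4 × 30.7 = 319.28 mm·m/s.
Spread over the 69 km slope with efficiency ε = 0.14: R = ε·F/W = 0.14 × 319.28 / 69000 m = 6.478e-04 mm/s.
R = 6.478e-04 × 3600 = 2.33 mm/hr.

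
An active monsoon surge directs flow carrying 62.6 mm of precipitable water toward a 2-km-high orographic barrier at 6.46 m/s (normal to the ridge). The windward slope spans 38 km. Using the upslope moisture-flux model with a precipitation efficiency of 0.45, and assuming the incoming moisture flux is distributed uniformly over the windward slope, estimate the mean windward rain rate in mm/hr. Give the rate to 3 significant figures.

R ≈ 17.2 mm/hr

Incoming column moisture flux per unit ridge length: F = V × PW = 6.46 × 62.6 = 404.396 mm·m/s.
Spread over the 38 km slope with efficiency ε = 0.45: R = ε·F/W = 0.45 × 404.396 / 38000 m = 4.789e-03 mm/s.
R = 4.789e-03 × 3600 = 17.2 mm/hr.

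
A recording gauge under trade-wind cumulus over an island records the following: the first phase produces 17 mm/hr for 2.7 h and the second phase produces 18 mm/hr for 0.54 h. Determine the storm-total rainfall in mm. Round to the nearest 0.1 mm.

total ≈ 55.6 mm

Total = Σ Rᵢ Δtᵢ = 17 × 2.7 + 18 × 0.54
      = 45.9 + 9.72 = 55.6 mm.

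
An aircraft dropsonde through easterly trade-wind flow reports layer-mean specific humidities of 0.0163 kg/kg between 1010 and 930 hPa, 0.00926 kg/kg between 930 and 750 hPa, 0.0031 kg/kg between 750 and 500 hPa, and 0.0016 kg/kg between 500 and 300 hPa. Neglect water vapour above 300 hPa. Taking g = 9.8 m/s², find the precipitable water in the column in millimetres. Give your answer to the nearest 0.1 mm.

PW ≈ 41.5 mm

Precipitable water is the column-integrated vapour mass per unit area: PW = (1/g) Σ q̄ Δp, with q in kg/kg and Δp in Pa (1 kg/m² of water = 1 mm).
Layer 1010–930 hPa: Δp = 80 hPa = 8000 Pa, q̄ = 0.0163 kg/kg → 0.0163 × 8000 / 9.8 = 13.31 mm
Layer 930–750 hPa: Δp = 180 hPa = 18000 Pa, q̄ = 0.00926 kg/kg → 0.00926 × 18000 / 9.8 = 17.01 mm
Layer 750–500 hPa: Δp = 250 hPa = 25000 Pa, q̄ = 0.0031 kg/kg → 0.0031 × 25000 / 9.8 = 7.91 mm
Layer 500–300 hPa: Δp = 200 hPa = 20000 Pa, q̄ = 0.0016 kg/kg → 0.0016 × 20000 / 9.8 = 3.27 mm
PW = 13.31 + 17.01 + 7.91 + 3.27 = 41.50 ≈ 41.5 mm.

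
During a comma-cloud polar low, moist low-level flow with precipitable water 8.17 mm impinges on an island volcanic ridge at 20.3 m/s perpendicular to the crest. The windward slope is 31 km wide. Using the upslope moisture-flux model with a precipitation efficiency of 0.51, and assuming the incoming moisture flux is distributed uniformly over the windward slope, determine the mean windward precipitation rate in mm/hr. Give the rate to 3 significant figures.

R ≈ 9.82 mm/hr

Incoming column moisture flux per unit ridge length: F = V × PW = 20.3 × 8.17 = 165.851 mm·m/s.
Spread over the 31 km slope with efficiency ε = 0.51: R = ε·F/W = 0.51 × 165.851 / 31000 m = 2.729e-03 mm/s.
R = 2.729e-03 × 3600 = 9.82 mm/hr.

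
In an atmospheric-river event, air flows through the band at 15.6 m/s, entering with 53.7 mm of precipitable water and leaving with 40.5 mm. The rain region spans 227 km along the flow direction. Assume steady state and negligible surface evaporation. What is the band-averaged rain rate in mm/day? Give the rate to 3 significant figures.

R ≈ 78.4 mm/day

Column moisture flux per unit crosswind length is F = V × PW.
Inflow: F_in = 15.6 × 53.7 = 837.72 mm·m/s
Outflow: F_out = 15.6 × 40.5 = 631.8 mm·m/s
Steady-state rate R = (F_in − F_out)/L = (837.72 − 631.8) / 227000 m = 9.071e-04 mm/s.
R = 9.071e-04 × 3600 × 24 = 78.4 mm/day.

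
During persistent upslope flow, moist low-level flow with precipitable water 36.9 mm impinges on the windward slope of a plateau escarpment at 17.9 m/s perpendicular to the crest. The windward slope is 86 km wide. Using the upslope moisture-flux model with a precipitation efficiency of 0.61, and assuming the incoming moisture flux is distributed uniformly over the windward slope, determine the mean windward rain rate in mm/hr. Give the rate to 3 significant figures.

R ≈ 16.9 mm/hr

Incoming column moisture flux per unit ridge length: F = V × PW = 17.9 × 36.9 = 660.51 mm·m/s.
Spread over the 86 km slope with efficiency ε = 0.61: R = ε·F/W = 0.61 × 660.51 / 86000 m = 4.685e-03 mm/s.
R = 4.685e-03 × 3600 = 16.9 mm/hr.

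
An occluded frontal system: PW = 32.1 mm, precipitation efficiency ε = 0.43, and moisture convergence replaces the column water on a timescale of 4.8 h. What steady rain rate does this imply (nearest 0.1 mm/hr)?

R ≈ 2.9 mm/hr

Each overturning extracts ε × PW = 0.43 × 32.1 = 13.803 mm.
Rate = ε·PW / τ = 13.803 / 4.8 h = 2.9 mm/hr.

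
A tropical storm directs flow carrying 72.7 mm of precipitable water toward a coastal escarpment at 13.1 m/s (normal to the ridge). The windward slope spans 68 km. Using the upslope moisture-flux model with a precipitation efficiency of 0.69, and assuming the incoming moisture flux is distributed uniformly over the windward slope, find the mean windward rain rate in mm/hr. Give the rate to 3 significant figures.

Incoming column moisture flux per unit ridge length: F = V × PW = 13.1 × 72.7 = 952.37 mm·m/s.
Spread over the 68 km slope with efficiency ε = 0.69: R = ε·F/W = 0.69 × 952.37 / 68000 m = 9.664e-03 mm/s.
R = 9.664e-03 × 3600 = 34.8 mm/hr.

R ≈ 34.8 mm/hr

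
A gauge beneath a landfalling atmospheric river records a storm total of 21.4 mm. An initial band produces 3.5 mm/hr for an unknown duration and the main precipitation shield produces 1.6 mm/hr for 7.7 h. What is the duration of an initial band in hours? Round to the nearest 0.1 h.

duration ≈ 2.6 h

Known phases: 1.6 × 7.7 = 12.32 mm.
Remaining depth = 21.4 − 12.32 = 9.08 mm.
Duration = 9.08 / 3.5 = 2.6 h.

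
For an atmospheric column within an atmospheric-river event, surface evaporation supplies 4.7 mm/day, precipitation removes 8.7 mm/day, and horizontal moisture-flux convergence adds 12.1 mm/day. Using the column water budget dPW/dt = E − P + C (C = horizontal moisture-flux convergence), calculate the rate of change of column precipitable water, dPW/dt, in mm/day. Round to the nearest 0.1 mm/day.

dPW/dt = E − P + C = 4.7 − 8.7 + (12.1) = 8.1 mm/day.

dPW/dt ≈ 8.1 mm/day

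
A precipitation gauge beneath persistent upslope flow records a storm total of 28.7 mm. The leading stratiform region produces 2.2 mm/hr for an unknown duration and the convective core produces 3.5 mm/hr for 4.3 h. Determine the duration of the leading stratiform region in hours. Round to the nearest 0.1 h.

Known phases: 3.5 × 4.3 = 15.05 mm.
Remaining depth = 28.7 − 15.05 = 13.65 mm.
Duration = 13.65 / 2.2 = 6.2 h.

duration ≈ 6.2 h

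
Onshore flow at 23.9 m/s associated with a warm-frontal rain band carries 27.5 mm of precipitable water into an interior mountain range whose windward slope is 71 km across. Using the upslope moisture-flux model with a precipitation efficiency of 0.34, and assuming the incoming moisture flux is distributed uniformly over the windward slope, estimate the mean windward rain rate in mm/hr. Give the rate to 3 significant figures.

R ≈ 11.3 mm/hr

Incoming column moisture flux per unit ridge length: F = V × PW = 23.9 × 27.5 = 657.25 mm·m/s.
Spread over the 71 km slope with efficiency ε = 0.34: R = ε·F/W = 0.34 × 657.25 / 71000 m = 3.147e-03 mm/s.
R = 3.147e-03 × 3600 = 11.3 mm/hr.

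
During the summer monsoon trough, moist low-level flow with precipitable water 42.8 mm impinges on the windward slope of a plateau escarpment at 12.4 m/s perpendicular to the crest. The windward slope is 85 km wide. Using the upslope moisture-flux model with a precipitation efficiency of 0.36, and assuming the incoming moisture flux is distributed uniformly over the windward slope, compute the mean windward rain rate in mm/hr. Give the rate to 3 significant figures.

Incoming column moisture flux per unit ridge length: F = V × PW = 12.4 × 42.8 = 530.72 mm·m/s.
Spread over the 85 km slope with efficiency ε = 0.36: R = ε·F/W = 0.36 × 530.72 / 85000 m = 2.248e-03 mm/s.
R = 2.248e-03 × 3600 = 8.09 mm/hr.

R ≈ 8.09 mm/hr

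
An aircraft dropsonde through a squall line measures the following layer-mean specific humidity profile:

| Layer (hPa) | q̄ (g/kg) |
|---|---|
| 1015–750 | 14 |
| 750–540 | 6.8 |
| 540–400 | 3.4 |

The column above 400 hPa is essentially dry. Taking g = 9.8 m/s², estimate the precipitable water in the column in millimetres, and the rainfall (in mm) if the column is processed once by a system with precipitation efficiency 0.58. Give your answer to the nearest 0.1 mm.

Precipitable water is the column-integrated vapour mass per unit area: PW = (1/g) Σ q̄ Δp, with q in kg/kg and Δp in Pa (1 kg/m² of water = 1 mm).
Layer 1015–750 hPa: Δp = 265 hPa = 26500 Pa, q̄ = 0.014 kg/kg → 0.014 × 26500 / 9.8 = 37.86 mm
Layer 750–540 hPa: Δp = 210 hPa = 21000 Pa, q̄ = 0.0068 kg/kg → 0.0068 × 21000 / 9.8 = 14.57 mm
Layer 540–400 hPa: Δp = 140 hPa = 14000 Pa, q̄ = 0.0034 kg/kg → 0.0034 × 14000 / 9.8 = 4.86 mm
PW = 37.86 + 14.57 + 4.86 = 57.29 ≈ 57.3 mm.
Rainfall = ε × PW = 0.58 × 57.3 = 33.2 mm.

PW ≈ 57.3 mm; rainfall ≈ 33.2 mm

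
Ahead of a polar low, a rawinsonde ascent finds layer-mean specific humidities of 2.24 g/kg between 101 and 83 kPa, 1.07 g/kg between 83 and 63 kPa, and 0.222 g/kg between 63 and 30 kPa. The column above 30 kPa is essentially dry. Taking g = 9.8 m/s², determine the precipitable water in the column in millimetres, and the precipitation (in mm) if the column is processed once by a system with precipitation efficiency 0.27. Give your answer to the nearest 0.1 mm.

PW ≈ 7.0 mm; precipitation ≈ 1.9 mm

Precipitable water is the column-integrated vapour mass per unit area: PW = (1/g) Σ q̄ Δp, with q in kg/kg and Δp in Pa (1 kg/m² of water = 1 mm).
Layer 101–83 kPa: Δp = 180 hPa = 18000 Pa, q̄ = 0.00224 kg/kg → 0.00224 × 18000 / 9.8 = 4.11 mm
Layer 83–63 kPa: Δp = 200 hPa = 20000 Pa, q̄ = 0.00107 kg/kg → 0.00107 × 20000 / 9.8 = 2.18 mm
Layer 63–30 kPa: Δp = 330 hPa = 33000 Pa, q̄ = 0.000222 kg/kg → 0.000222 × 33000 / 9.8 = 0.75 mm
PW = 4.11 + 2.18 + 0.75 = 7.04 ≈ 7.0 mm.
Precipitation = ε × PW = 0.27 × 7.0 = 1.9 mm.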